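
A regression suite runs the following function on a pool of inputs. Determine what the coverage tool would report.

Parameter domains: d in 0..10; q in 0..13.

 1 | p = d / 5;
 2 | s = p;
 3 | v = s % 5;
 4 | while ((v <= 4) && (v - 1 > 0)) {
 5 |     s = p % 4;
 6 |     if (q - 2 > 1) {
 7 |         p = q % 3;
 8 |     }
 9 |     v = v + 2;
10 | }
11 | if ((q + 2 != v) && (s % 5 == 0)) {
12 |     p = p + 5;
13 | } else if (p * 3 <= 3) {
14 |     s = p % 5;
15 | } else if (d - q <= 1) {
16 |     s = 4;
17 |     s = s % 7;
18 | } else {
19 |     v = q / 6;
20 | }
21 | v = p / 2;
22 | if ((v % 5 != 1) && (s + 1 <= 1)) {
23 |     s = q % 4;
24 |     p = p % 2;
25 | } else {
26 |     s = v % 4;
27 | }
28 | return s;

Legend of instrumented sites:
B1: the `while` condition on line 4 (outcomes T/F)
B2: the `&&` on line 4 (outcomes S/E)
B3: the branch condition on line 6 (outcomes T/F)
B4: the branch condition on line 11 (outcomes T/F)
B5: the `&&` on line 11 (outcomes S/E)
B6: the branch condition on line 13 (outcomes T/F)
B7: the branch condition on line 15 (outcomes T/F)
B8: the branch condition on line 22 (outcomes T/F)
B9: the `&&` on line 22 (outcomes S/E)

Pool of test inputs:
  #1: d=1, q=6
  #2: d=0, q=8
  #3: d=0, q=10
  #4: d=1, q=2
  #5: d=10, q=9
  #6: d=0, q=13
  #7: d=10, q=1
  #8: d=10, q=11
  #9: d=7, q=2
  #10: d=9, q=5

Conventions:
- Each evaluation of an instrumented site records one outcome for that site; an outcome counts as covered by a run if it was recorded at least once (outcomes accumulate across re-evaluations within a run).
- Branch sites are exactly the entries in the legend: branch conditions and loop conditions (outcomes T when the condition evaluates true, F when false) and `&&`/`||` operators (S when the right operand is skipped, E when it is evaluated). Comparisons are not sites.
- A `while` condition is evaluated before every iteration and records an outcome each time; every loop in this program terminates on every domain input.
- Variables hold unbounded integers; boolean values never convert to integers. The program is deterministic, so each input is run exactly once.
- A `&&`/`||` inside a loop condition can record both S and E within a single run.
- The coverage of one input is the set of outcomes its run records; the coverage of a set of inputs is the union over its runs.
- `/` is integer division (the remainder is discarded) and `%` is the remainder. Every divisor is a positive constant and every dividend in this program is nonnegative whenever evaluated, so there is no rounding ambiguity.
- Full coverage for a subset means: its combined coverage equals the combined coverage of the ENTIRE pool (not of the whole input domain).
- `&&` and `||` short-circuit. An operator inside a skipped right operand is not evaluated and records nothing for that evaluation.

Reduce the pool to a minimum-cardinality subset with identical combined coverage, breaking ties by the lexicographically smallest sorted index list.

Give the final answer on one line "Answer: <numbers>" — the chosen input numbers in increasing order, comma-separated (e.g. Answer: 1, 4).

input #1, d=1, q=6: outcomes B1=F, B2=E, B4=T, B5=E, B8=T, B9=E
input #2, d=0, q=8: outcomes B1=F, B2=E, B4=T, B5=E, B8=T, B9=E
input #3, d=0, q=10: outcomes B1=F, B2=E, B4=T, B5=E, B8=T, B9=E
input #4, d=1, q=2: outcomes B1=F, B2=E, B4=T, B5=E, B8=T, B9=E
input #5, d=10, q=9: outcomes B1=T, B1=F, B2=S, B2=E, B3=T, B4=T, B5=E, B8=T, B9=E
input #6, d=0, q=13: outcomes B1=F, B2=E, B4=T, B5=E, B8=T, B9=E
input #7, d=10, q=1: outcomes B1=T, B1=F, B2=S, B2=E, B3=F, B4=F, B5=E, B6=F, B7=F, B8=F, B9=S
input #8, d=10, q=11: outcomes B1=T, B1=F, B2=S, B2=E, B3=T, B4=F, B5=E, B6=F, B7=T, B8=F, B9=S
input #9, d=7, q=2: outcomes B1=F, B2=E, B4=F, B5=E, B6=T, B8=F, B9=E
input #10, d=9, q=5: outcomes B1=F, B2=E, B4=F, B5=E, B6=T, B8=F, B9=E
together the pool reaches 17 outcomes: B1=T, B1=F, B2=S, B2=E, B3=T, B3=F, B4=T, B4=F, B5=E, B6=T, B6=F, B7=T, B7=F, B8=T, B8=F, B9=S, B9=E
no size-1 subset reaches all 17 outcomes (best union: 11/17)
no size-2 subset reaches all 17 outcomes (best union: 15/17)
no size-3 subset reaches all 17 outcomes (best union: 16/17)
size 4: inputs {1, 7, 8, 9} cover all 17 outcomes, and no lexicographically smaller subset of this size does

Answer: 1, 7, 8, 9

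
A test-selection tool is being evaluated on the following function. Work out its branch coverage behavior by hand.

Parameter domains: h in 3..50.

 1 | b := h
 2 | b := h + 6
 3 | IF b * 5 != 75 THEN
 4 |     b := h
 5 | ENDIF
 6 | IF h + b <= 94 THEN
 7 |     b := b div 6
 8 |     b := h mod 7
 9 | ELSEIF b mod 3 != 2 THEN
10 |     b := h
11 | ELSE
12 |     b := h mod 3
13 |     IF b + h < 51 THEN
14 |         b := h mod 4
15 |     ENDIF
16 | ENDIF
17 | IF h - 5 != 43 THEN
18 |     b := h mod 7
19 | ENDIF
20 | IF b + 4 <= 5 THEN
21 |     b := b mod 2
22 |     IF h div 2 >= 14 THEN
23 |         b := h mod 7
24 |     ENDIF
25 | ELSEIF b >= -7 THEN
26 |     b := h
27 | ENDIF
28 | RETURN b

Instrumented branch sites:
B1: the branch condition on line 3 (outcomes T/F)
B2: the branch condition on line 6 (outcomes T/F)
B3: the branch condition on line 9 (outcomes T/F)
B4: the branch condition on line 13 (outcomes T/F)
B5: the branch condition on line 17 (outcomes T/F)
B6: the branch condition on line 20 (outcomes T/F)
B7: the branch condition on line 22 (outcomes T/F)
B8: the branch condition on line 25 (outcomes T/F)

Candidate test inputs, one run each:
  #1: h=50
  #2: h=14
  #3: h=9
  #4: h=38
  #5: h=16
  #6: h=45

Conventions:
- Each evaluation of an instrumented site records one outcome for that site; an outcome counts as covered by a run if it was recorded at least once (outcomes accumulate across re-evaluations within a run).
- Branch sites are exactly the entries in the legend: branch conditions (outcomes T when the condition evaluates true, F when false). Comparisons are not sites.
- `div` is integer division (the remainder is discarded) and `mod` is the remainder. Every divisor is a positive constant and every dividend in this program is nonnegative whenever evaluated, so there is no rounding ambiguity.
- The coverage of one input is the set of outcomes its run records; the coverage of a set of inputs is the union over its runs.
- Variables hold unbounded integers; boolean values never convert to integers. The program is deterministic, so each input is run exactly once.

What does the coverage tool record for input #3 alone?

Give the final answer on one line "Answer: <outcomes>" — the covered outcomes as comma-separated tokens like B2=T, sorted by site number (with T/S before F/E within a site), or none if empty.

Simulating input #3 (h=9) step by step:
  B1->F, B2->T, B5->T, B6->F, B8->T
collecting distinct outcomes: B1=F, B2=T, B5=T, B6=F, B8=T

Answer: B1=F, B2=T, B5=T, B6=F, B8=T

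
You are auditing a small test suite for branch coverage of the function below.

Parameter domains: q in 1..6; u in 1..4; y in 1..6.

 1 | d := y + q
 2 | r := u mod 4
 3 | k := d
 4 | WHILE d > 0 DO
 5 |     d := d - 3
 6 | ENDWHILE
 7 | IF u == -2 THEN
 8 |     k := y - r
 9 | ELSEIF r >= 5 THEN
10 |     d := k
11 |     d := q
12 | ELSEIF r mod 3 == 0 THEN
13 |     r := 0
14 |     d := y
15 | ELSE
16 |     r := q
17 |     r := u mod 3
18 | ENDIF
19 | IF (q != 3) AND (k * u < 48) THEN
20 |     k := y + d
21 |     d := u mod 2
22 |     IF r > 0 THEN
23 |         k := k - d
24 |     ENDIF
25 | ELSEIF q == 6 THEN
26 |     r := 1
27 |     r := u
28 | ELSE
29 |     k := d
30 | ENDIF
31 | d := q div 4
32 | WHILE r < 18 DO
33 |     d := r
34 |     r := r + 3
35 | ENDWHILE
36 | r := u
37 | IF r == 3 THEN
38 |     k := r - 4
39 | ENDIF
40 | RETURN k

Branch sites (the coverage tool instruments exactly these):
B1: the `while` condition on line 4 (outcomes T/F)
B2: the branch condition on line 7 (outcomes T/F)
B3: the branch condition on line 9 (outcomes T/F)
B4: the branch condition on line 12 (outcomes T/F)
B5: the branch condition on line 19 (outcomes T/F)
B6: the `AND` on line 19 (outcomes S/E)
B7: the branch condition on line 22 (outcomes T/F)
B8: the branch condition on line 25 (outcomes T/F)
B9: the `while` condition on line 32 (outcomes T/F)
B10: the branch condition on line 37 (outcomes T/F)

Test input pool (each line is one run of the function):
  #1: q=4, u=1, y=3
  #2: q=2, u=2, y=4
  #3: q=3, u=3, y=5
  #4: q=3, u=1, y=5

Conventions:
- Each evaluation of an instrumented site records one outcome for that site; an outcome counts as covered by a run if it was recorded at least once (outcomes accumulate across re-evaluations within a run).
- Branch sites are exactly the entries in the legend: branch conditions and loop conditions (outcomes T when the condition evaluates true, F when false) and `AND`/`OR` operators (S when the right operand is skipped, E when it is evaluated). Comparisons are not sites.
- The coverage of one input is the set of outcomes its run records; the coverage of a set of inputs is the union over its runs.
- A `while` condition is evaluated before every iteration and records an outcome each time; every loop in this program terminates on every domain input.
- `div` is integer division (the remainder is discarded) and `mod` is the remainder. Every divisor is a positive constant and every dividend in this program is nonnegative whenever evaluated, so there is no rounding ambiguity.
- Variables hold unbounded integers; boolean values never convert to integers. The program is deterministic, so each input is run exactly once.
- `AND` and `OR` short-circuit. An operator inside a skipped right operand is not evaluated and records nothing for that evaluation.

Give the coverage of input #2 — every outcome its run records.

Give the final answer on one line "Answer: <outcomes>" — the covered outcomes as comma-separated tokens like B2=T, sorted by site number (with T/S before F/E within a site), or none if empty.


Running input #2 (q=2, u=2, y=4), event by event:
  B1->T, B1->T, B1->F, B2->F, B3->F, B4->F, B6->E, B5->T, B7->T, B9->T
  B9->T, B9->T, B9->T, B9->T, B9->T, B9->F, B10->F
distinct outcomes covered: B1=T, B1=F, B2=F, B3=F, B4=F, B5=T, B6=E, B7=T, B9=T, B9=F, B10=F
Answer: B1=T, B1=F, B2=F, B3=F, B4=F, B5=T, B6=E, B7=T, B9=T, B9=F, B10=F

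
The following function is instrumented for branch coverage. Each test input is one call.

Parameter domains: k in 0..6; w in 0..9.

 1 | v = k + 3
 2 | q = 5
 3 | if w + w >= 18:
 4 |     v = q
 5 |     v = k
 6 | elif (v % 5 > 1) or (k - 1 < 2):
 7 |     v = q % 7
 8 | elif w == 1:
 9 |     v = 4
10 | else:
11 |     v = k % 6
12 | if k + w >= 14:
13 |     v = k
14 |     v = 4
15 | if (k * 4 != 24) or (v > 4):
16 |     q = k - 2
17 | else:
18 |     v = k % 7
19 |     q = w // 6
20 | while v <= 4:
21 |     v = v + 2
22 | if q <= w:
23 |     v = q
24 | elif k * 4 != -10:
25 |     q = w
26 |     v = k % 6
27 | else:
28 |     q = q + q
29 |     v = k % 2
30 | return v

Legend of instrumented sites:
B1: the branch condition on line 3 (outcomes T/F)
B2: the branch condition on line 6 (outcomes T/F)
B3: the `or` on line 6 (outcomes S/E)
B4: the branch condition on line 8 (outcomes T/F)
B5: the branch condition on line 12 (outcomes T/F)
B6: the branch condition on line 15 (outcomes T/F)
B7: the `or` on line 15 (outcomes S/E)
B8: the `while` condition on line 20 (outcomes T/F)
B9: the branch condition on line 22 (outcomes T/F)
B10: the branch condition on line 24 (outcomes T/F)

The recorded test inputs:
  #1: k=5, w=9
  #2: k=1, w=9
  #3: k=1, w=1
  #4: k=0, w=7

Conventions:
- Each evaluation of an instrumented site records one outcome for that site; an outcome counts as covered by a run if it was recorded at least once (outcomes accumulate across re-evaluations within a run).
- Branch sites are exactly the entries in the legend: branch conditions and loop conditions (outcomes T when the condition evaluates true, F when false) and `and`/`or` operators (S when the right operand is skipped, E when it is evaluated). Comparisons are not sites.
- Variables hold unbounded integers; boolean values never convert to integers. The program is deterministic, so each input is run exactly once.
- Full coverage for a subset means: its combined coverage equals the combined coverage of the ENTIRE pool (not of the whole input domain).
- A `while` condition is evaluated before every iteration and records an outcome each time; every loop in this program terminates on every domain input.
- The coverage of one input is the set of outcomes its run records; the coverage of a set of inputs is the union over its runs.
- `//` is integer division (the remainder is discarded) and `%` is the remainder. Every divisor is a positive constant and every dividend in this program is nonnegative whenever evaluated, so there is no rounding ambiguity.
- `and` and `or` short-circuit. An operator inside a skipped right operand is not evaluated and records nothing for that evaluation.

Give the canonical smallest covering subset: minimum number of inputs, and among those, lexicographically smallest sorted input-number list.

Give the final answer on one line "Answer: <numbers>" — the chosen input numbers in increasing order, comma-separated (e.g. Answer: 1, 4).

input #1, k=5, w=9: events B1->T, B5->T, B7->S, B6->T, B8->T, B8->F, B9->T; outcomes B1=T, B5=T, B6=T, B7=S, B8=T, B8=F, B9=T
input #2, k=1, w=9: events B1->T, B5->F, B7->S, B6->T, B8->T, B8->T, B8->F, B9->T; outcomes B1=T, B5=F, B6=T, B7=S, B8=T, B8=F, B9=T
input #3, k=1, w=1: events B1->F, B3->S, B2->T, B5->F, B7->S, B6->T, B8->F, B9->T; outcomes B1=F, B2=T, B3=S, B5=F, B6=T, B7=S, B8=F, B9=T
input #4, k=0, w=7: events B1->F, B3->S, B2->T, B5->F, B7->S, B6->T, B8->F, B9->T; outcomes B1=F, B2=T, B3=S, B5=F, B6=T, B7=S, B8=F, B9=T
the full pool covers 11 outcomes: B1=T, B1=F, B2=T, B3=S, B5=T, B5=F, B6=T, B7=S, B8=T, B8=F, B9=T
size 1 is not enough: best union over all size-1 subsets is 8/11
size 2: inputs {1, 3} cover all 11 outcomes, and no lexicographically smaller subset of this size does

Answer: 1, 3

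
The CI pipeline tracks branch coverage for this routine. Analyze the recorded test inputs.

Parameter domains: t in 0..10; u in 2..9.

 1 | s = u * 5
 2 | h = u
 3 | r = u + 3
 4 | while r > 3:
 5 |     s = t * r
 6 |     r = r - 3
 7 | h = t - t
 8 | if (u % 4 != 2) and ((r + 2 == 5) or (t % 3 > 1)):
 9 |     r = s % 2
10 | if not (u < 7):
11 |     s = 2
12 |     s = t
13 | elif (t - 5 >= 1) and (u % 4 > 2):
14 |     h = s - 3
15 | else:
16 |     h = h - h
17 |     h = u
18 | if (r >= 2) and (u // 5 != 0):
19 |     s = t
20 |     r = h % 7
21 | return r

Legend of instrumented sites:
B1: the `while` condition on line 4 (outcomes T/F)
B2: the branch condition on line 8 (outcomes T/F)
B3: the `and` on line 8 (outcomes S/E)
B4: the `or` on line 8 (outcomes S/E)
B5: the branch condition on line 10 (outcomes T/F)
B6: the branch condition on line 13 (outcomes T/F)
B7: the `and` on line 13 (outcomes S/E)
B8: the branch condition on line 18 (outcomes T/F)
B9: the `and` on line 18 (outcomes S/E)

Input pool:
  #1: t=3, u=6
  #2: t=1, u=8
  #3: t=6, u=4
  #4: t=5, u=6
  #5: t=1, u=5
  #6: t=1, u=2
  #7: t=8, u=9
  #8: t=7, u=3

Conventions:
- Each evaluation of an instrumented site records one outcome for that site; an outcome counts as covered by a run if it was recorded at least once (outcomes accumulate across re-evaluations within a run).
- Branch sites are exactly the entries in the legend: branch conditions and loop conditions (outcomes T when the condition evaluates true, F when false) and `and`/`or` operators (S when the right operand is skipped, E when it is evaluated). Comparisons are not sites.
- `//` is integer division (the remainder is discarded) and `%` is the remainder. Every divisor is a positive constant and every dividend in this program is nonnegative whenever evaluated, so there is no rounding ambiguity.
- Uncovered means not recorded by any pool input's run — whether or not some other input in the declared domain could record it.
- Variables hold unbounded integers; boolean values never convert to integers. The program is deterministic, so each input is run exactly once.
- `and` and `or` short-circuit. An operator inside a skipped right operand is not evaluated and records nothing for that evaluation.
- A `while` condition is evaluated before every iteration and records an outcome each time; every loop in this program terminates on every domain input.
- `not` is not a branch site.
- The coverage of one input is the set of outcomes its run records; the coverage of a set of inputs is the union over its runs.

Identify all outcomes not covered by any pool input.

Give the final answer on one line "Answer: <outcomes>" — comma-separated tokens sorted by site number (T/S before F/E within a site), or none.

#1 (t=3, u=6) -> B1->T, B1->T, B1->F, B3->S, B2->F, B5->F, B7->S, B6->F, B9->E, B8->T; covered: B1=T, B1=F, B2=F, B3=S, B5=F, B6=F, B7=S, B8=T, B9=E
#2 (t=1, u=8) -> B1->T, B1->T, B1->T, B1->F, B3->E, B4->E, B2->F, B5->T, B9->E, B8->T; covered: B1=T, B1=F, B2=F, B3=E, B4=E, B5=T, B8=T, B9=E
#3 (t=6, u=4) -> B1->T, B1->T, B1->F, B3->E, B4->E, B2->F, B5->F, B7->E, B6->F, B9->S, B8->F; covered: B1=T, B1=F, B2=F, B3=E, B4=E, B5=F, B6=F, B7=E, B8=F, B9=S
#4 (t=5, u=6) -> B1->T, B1->T, B1->F, B3->S, B2->F, B5->F, B7->S, B6->F, B9->E, B8->T; covered: B1=T, B1=F, B2=F, B3=S, B5=F, B6=F, B7=S, B8=T, B9=E
#5 (t=1, u=5) -> B1->T, B1->T, B1->F, B3->E, B4->E, B2->F, B5->F, B7->S, B6->F, B9->E, B8->T; covered: B1=T, B1=F, B2=F, B3=E, B4=E, B5=F, B6=F, B7=S, B8=T, B9=E
#6 (t=1, u=2) -> B1->T, B1->F, B3->S, B2->F, B5->F, B7->S, B6->F, B9->E, B8->F; covered: B1=T, B1=F, B2=F, B3=S, B5=F, B6=F, B7=S, B8=F, B9=E
#7 (t=8, u=9) -> B1->T, B1->T, B1->T, B1->F, B3->E, B4->S, B2->T, B5->T, B9->S, B8->F; covered: B1=T, B1=F, B2=T, B3=E, B4=S, B5=T, B8=F, B9=S
#8 (t=7, u=3) -> B1->T, B1->F, B3->E, B4->S, B2->T, B5->F, B7->E, B6->T, B9->S, B8->F; covered: B1=T, B1=F, B2=T, B3=E, B4=S, B5=F, B6=T, B7=E, B8=F, B9=S
union over the pool: B1=T, B1=F, B2=T, B2=F, B3=S, B3=E, B4=S, B4=E, B5=T, B5=F, B6=T, B6=F, B7=S, B7=E, B8=T, B8=F, B9=S, B9=E
uncovered (0 of 18): none

Answer: none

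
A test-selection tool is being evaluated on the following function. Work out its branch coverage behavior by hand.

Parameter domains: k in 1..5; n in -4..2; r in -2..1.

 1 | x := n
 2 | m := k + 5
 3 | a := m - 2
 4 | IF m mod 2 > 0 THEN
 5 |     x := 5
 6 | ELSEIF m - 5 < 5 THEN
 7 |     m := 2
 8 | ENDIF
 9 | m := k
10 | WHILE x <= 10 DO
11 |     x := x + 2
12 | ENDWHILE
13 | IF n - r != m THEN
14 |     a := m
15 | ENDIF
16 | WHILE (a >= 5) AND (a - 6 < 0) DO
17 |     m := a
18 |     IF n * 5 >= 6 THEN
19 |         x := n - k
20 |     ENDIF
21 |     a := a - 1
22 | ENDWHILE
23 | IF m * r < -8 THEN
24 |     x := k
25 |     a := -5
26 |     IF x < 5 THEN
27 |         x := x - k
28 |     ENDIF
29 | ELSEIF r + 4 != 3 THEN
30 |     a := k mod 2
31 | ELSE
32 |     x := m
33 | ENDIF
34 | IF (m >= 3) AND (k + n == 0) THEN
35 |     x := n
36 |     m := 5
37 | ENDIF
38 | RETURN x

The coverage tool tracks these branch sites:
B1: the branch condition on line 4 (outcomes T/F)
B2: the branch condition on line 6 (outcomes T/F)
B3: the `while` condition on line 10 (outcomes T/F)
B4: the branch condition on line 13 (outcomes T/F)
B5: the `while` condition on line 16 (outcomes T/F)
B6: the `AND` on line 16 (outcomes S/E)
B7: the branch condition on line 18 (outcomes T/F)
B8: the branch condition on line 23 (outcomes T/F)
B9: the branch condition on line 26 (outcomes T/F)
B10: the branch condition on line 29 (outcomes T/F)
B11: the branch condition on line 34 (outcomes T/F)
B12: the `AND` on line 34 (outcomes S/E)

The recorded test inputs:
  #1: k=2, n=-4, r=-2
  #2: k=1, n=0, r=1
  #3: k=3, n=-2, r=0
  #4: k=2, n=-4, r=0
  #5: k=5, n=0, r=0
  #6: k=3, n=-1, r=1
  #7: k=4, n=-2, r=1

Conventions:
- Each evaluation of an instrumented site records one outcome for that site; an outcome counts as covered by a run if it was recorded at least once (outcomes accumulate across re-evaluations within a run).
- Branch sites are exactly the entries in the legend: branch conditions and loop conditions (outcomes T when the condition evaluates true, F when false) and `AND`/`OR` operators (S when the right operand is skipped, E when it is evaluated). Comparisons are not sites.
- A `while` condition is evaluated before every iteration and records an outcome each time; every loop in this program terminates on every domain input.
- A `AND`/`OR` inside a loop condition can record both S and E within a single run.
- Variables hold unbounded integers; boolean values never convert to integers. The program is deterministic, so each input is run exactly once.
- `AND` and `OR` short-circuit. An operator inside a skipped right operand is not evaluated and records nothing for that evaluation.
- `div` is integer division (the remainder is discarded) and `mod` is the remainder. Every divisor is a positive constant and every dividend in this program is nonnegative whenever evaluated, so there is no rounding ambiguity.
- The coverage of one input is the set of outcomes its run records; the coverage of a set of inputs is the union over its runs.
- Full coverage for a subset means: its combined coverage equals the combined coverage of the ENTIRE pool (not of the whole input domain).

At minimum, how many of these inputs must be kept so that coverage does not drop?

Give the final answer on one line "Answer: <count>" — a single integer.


input #1 (k=2, n=-4, r=-2): covers B1=T, B3=T, B3=F, B4=T, B5=F, B6=S, B8=F, B10=T, B11=F, B12=S
input #2 (k=1, n=0, r=1): covers B1=F, B2=T, B3=T, B3=F, B4=T, B5=F, B6=S, B8=F, B10=T, B11=F, B12=S
input #3 (k=3, n=-2, r=0): covers B1=F, B2=T, B3=T, B3=F, B4=T, B5=F, B6=S, B8=F, B10=T, B11=F, B12=E
input #4 (k=2, n=-4, r=0): covers B1=T, B3=T, B3=F, B4=T, B5=F, B6=S, B8=F, B10=T, B11=F, B12=S
input #5 (k=5, n=0, r=0): covers B1=F, B2=F, B3=T, B3=F, B4=T, B5=T, B5=F, B6=S, B6=E, B7=F, B8=F, B10=T, B11=F, B12=E
input #6 (k=3, n=-1, r=1): covers B1=F, B2=T, B3=T, B3=F, B4=T, B5=F, B6=S, B8=F, B10=T, B11=F, B12=E
input #7 (k=4, n=-2, r=1): covers B1=T, B3=T, B3=F, B4=T, B5=F, B6=S, B8=F, B10=T, B11=F, B12=E
pool-wide coverage (17 outcomes): B1=T, B1=F, B2=T, B2=F, B3=T, B3=F, B4=T, B5=T, B5=F, B6=S, B6=E, B7=F, B8=F, B10=T, B11=F, B12=S, B12=E
size 1 is not enough: best union over all size-1 subsets is 14/17
size 2 is not enough: best union over all size-2 subsets is 16/17
size 3: inputs {1, 2, 5} cover all 17 outcomes, and no lexicographically smaller subset of this size does
Answer: 3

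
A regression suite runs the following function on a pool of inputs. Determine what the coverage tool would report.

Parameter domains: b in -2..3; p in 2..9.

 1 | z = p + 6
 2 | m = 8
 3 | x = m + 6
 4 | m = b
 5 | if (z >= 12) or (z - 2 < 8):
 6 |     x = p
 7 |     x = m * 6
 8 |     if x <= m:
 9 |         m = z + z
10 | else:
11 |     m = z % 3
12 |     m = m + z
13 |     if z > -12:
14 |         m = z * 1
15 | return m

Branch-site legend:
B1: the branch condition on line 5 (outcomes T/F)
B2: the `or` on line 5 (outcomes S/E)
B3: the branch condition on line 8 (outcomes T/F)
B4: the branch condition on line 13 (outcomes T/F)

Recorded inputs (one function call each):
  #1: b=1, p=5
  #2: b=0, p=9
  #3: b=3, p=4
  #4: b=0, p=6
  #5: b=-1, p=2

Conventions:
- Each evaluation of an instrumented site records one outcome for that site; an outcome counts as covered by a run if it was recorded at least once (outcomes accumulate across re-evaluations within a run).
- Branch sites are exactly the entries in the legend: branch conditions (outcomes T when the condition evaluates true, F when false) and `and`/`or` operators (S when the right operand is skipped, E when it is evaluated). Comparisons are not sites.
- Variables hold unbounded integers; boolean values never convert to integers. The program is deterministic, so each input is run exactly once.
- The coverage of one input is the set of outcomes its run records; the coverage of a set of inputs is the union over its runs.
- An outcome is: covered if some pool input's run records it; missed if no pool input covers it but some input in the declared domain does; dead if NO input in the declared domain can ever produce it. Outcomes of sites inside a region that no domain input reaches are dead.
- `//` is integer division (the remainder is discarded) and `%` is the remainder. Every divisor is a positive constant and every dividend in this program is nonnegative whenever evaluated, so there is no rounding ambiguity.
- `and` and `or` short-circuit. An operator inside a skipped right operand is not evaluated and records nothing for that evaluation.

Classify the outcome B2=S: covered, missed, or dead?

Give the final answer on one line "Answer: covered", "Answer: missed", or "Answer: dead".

B2=S is recorded by pool input(s) 2, 4 -> covered

Answer: covered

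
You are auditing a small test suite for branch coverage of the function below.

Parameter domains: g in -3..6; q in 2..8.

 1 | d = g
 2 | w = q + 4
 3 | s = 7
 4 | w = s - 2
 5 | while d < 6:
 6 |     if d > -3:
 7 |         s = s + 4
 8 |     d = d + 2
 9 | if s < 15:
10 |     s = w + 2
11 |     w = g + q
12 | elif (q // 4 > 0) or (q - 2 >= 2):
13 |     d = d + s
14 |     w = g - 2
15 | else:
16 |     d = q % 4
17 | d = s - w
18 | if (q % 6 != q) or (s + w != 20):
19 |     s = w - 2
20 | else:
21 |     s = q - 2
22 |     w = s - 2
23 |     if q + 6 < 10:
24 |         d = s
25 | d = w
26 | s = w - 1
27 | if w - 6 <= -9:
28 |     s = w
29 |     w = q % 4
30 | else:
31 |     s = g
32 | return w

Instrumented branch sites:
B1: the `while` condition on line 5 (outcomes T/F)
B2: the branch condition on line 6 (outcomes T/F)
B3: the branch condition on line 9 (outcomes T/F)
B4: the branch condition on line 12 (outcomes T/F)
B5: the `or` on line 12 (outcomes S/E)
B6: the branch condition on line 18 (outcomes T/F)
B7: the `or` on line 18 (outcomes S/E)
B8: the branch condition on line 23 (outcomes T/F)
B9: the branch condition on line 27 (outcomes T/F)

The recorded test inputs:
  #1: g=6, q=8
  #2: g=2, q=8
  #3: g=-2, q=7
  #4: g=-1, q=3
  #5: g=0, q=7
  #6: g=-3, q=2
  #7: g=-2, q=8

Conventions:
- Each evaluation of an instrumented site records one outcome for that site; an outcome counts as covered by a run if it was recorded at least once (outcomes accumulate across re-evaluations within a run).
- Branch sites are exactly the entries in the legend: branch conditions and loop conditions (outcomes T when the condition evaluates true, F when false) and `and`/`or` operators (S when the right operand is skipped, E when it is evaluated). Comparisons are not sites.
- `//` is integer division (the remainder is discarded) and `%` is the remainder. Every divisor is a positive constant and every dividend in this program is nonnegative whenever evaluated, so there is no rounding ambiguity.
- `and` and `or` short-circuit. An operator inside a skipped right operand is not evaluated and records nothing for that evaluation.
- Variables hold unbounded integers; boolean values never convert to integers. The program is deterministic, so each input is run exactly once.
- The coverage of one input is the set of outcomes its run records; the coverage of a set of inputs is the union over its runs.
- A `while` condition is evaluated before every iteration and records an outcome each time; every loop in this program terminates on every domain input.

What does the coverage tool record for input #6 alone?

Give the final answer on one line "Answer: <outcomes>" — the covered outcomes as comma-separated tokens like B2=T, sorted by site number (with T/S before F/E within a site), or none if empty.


Running input #6 (g=-3, q=2), event by event:
  B1->T, B2->F, B1->T, B2->T, B1->T, B2->T, B1->T, B2->T, B1->T, B2->T
  B1->F, B3->F, B5->E, B4->F, B7->E, B6->T, B9->F
collecting distinct outcomes: B1=T, B1=F, B2=T, B2=F, B3=F, B4=F, B5=E, B6=T, B7=E, B9=F
Answer: B1=T, B1=F, B2=T, B2=F, B3=F, B4=F, B5=E, B6=T, B7=E, B9=F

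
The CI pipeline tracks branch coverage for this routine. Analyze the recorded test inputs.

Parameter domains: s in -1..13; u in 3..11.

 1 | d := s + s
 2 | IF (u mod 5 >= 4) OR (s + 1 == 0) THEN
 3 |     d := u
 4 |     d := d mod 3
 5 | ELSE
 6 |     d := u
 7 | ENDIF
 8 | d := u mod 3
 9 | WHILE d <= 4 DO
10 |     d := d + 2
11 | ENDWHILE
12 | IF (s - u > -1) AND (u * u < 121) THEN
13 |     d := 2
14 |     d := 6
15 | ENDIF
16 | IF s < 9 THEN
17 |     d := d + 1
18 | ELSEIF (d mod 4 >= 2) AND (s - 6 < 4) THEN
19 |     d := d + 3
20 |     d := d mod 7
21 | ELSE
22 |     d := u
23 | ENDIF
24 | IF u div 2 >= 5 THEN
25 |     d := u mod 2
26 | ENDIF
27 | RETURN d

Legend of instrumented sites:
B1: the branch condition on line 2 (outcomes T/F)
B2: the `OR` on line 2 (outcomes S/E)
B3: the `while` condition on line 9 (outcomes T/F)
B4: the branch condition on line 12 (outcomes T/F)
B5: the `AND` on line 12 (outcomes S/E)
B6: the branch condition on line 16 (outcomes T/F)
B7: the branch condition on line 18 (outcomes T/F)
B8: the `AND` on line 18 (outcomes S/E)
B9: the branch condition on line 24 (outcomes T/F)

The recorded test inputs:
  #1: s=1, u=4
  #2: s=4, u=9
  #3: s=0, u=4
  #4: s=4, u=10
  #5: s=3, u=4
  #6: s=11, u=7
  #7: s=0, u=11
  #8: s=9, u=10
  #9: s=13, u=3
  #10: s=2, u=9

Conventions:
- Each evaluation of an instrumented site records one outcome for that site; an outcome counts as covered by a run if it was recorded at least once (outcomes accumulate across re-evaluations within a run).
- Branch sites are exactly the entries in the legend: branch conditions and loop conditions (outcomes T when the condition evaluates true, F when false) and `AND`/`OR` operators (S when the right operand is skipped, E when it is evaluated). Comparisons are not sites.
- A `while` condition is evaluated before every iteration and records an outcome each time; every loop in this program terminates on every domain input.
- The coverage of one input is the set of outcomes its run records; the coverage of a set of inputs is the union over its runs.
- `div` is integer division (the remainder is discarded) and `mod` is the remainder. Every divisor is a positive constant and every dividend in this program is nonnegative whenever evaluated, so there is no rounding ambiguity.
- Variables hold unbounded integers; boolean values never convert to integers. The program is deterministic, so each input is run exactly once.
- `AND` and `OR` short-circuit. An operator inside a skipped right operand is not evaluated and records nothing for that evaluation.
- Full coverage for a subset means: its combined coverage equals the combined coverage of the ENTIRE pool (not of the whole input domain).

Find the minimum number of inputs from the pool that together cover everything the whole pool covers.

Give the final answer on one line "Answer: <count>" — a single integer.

test 1 (s=1, u=4) hits B1=T, B2=S, B3=T, B3=F, B4=F, B5=S, B6=T, B9=F
test 2 (s=4, u=9) hits B1=T, B2=S, B3=T, B3=F, B4=F, B5=S, B6=T, B9=F
test 3 (s=0, u=4) hits B1=T, B2=S, B3=T, B3=F, B4=F, B5=S, B6=T, B9=F
test 4 (s=4, u=10) hits B1=F, B2=E, B3=T, B3=F, B4=F, B5=S, B6=T, B9=T
test 5 (s=3, u=4) hits B1=T, B2=S, B3=T, B3=F, B4=F, B5=S, B6=T, B9=F
test 6 (s=11, u=7) hits B1=F, B2=E, B3=T, B3=F, B4=T, B5=E, B6=F, B7=F, B8=E, B9=F
test 7 (s=0, u=11) hits B1=F, B2=E, B3=T, B3=F, B4=F, B5=S, B6=T, B9=T
test 8 (s=9, u=10) hits B1=F, B2=E, B3=T, B3=F, B4=F, B5=S, B6=F, B7=F, B8=S, B9=T
test 9 (s=13, u=3) hits B1=F, B2=E, B3=T, B3=F, B4=T, B5=E, B6=F, B7=F, B8=E, B9=F
test 10 (s=2, u=9) hits B1=T, B2=S, B3=T, B3=F, B4=F, B5=S, B6=T, B9=F
pool-wide coverage (17 outcomes): B1=T, B1=F, B2=S, B2=E, B3=T, B3=F, B4=T, B4=F, B5=S, B5=E, B6=T, B6=F, B7=F, B8=S, B8=E, B9=T, B9=F
every size-1 subset falls short of the 17 outcomes (best: 10/17)
every size-2 subset falls short of the 17 outcomes (best: 15/17)
the canonical winner is {1, 6, 8}: size 3, full 17-outcome coverage, earliest index list among size-3 covers

Answer: 3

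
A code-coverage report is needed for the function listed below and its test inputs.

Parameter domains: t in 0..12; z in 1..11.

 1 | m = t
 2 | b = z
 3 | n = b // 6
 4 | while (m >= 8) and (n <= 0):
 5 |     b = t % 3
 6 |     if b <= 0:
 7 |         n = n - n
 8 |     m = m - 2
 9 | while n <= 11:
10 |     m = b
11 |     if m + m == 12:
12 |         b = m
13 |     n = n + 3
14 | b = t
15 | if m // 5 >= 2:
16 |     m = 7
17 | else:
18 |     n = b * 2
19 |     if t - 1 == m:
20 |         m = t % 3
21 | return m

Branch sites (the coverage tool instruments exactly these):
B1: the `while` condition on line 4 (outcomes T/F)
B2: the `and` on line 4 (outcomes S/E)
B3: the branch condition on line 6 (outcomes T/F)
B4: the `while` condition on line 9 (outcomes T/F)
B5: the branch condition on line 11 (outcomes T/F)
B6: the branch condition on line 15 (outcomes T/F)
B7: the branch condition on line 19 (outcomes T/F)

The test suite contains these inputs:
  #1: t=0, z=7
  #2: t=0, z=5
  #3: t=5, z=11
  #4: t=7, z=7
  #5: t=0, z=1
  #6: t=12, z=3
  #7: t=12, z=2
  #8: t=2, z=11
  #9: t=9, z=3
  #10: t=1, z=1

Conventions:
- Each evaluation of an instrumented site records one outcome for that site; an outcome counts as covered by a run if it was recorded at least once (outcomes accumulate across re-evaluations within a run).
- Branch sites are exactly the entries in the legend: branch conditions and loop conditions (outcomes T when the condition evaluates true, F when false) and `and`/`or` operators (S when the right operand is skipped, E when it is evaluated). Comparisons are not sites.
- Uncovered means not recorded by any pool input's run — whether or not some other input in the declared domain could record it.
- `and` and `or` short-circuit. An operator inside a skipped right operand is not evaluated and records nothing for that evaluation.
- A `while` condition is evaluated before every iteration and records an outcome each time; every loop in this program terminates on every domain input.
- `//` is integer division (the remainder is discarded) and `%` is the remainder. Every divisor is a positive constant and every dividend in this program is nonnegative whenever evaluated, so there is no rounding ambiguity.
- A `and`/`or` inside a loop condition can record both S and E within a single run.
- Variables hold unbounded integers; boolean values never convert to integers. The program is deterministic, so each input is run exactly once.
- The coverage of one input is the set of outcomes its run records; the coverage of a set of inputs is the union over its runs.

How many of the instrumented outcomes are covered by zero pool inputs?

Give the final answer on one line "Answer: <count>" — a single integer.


#1 (t=0, z=7) -> covered: B1=F, B2=S, B4=T, B4=F, B5=F, B6=F, B7=F
#2 (t=0, z=5) -> covered: B1=F, B2=S, B4=T, B4=F, B5=F, B6=F, B7=F
#3 (t=5, z=11) -> covered: B1=F, B2=S, B4=T, B4=F, B5=F, B6=T
#4 (t=7, z=7) -> covered: B1=F, B2=S, B4=T, B4=F, B5=F, B6=F, B7=F
#5 (t=0, z=1) -> covered: B1=F, B2=S, B4=T, B4=F, B5=F, B6=F, B7=F
#6 (t=12, z=3) -> covered: B1=T, B1=F, B2=S, B2=E, B3=T, B4=T, B4=F, B5=F, B6=F, B7=F
#7 (t=12, z=2) -> covered: B1=T, B1=F, B2=S, B2=E, B3=T, B4=T, B4=F, B5=F, B6=F, B7=F
#8 (t=2, z=11) -> covered: B1=F, B2=S, B4=T, B4=F, B5=F, B6=T
#9 (t=9, z=3) -> covered: B1=T, B1=F, B2=S, B2=E, B3=T, B4=T, B4=F, B5=F, B6=F, B7=F
#10 (t=1, z=1) -> covered: B1=F, B2=S, B4=T, B4=F, B5=F, B6=F, B7=F
union over the pool: B1=T, B1=F, B2=S, B2=E, B3=T, B4=T, B4=F, B5=F, B6=T, B6=F, B7=F
uncovered (3 of 14): B3=F, B5=T, B7=T
Answer: 3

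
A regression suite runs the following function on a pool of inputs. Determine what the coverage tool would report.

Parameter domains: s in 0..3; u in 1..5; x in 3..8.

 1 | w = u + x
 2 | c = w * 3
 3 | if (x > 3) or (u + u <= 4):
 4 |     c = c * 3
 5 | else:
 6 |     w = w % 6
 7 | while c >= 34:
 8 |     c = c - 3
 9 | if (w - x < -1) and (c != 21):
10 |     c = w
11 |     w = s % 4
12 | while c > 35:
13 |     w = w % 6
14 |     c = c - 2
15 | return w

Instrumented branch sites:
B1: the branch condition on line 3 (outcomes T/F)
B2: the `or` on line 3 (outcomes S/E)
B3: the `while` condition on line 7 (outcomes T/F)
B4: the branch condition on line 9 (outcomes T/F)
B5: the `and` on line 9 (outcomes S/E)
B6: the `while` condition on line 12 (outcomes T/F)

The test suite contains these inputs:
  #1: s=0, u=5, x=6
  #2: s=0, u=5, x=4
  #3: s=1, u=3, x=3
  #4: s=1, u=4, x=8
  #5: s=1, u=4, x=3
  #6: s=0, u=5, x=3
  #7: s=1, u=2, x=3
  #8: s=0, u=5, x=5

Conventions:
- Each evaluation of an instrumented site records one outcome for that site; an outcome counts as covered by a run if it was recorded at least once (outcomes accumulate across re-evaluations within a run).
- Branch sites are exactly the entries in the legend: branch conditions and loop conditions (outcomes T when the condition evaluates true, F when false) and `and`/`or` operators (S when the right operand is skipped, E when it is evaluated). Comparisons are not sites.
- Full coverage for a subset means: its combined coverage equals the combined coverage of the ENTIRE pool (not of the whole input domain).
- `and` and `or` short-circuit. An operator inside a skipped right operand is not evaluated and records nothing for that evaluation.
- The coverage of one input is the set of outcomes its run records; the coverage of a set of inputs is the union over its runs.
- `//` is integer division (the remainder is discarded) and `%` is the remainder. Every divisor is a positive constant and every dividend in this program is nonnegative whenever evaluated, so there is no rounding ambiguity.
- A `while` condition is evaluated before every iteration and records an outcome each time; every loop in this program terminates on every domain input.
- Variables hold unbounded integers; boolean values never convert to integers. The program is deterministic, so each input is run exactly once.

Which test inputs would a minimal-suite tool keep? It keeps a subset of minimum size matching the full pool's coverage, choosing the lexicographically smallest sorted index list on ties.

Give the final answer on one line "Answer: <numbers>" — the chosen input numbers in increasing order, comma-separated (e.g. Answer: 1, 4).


run #1 (s=0, u=5, x=6) runs B2->S, B1->T, B3->T, B3->T, B3->T, B3->T, B3->T, B3->T, B3->T, B3->T, B3->T, B3->T, B3->T, B3->T, ...; records B1=T, B2=S, B3=T, B3=F, B4=F, B5=S, B6=F
run #2 (s=0, u=5, x=4) runs B2->S, B1->T, B3->T, B3->T, B3->T, B3->T, B3->T, B3->T, B3->T, B3->T, B3->T, B3->T, B3->T, B3->T, ...; records B1=T, B2=S, B3=T, B3=F, B4=F, B5=S, B6=F
run #3 (s=1, u=3, x=3) runs B2->E, B1->F, B3->F, B5->E, B4->T, B6->F; records B1=F, B2=E, B3=F, B4=T, B5=E, B6=F
run #4 (s=1, u=4, x=8) runs B2->S, B1->T, B3->T, B3->T, B3->T, B3->T, B3->T, B3->T, B3->T, B3->T, B3->T, B3->T, B3->T, B3->T, ...; records B1=T, B2=S, B3=T, B3=F, B4=F, B5=S, B6=F
run #5 (s=1, u=4, x=3) runs B2->E, B1->F, B3->F, B5->E, B4->F, B6->F; records B1=F, B2=E, B3=F, B4=F, B5=E, B6=F
run #6 (s=0, u=5, x=3) runs B2->E, B1->F, B3->F, B5->S, B4->F, B6->F; records B1=F, B2=E, B3=F, B4=F, B5=S, B6=F
run #7 (s=1, u=2, x=3) runs B2->E, B1->T, B3->T, B3->T, B3->T, B3->T, B3->F, B5->S, B4->F, B6->F; records B1=T, B2=E, B3=T, B3=F, B4=F, B5=S, B6=F
run #8 (s=0, u=5, x=5) runs B2->S, B1->T, B3->T, B3->T, B3->T, B3->T, B3->T, B3->T, B3->T, B3->T, B3->T, B3->T, B3->T, B3->T, ...; records B1=T, B2=S, B3=T, B3=F, B4=F, B5=S, B6=F
the full pool covers 11 outcomes: B1=T, B1=F, B2=S, B2=E, B3=T, B3=F, B4=T, B4=F, B5=S, B5=E, B6=F
every size-1 subset falls short of the 11 outcomes (best: 7/11)
at size 2, {1, 3} reaches all 11 outcomes; every lexicographically earlier size-2 subset fails
Answer: 1, 3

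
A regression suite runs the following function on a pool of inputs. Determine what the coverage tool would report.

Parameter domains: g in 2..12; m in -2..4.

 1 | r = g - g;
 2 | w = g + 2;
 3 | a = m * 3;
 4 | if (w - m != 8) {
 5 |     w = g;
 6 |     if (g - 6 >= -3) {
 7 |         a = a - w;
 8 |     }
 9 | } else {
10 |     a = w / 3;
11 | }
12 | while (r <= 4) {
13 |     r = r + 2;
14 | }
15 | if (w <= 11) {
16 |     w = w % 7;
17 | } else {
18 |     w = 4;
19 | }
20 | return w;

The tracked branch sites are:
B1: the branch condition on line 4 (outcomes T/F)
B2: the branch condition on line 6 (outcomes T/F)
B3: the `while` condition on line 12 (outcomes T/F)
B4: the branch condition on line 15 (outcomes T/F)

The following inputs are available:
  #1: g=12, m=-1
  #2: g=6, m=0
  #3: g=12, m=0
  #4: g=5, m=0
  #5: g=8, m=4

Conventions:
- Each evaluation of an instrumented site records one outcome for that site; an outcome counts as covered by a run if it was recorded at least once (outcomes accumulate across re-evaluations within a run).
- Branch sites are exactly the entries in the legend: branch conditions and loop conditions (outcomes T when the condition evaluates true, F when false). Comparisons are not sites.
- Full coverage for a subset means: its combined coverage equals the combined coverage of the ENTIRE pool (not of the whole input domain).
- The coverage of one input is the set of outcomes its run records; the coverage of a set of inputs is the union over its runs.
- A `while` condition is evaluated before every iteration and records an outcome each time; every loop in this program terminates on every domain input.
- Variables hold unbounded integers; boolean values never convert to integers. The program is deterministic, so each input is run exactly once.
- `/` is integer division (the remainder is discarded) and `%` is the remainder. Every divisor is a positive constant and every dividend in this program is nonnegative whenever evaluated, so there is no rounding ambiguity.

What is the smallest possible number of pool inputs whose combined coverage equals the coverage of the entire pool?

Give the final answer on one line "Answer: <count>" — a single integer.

input #1 (g=12, m=-1): events B1->T, B2->T, B3->T, B3->T, B3->T, B3->F, B4->F; covers B1=T, B2=T, B3=T, B3=F, B4=F
input #2 (g=6, m=0): events B1->F, B3->T, B3->T, B3->T, B3->F, B4->T; covers B1=F, B3=T, B3=F, B4=T
input #3 (g=12, m=0): events B1->T, B2->T, B3->T, B3->T, B3->T, B3->F, B4->F; covers B1=T, B2=T, B3=T, B3=F, B4=F
input #4 (g=5, m=0): events B1->T, B2->T, B3->T, B3->T, B3->T, B3->F, B4->T; covers B1=T, B2=T, B3=T, B3=F, B4=T
input #5 (g=8, m=4): events B1->T, B2->T, B3->T, B3->T, B3->T, B3->F, B4->T; covers B1=T, B2=T, B3=T, B3=F, B4=T
pool-wide coverage (7 outcomes): B1=T, B1=F, B2=T, B3=T, B3=F, B4=T, B4=F
no size-1 subset reaches all 7 outcomes (best union: 5/7)
at size 2, {1, 2} reaches all 7 outcomes; every lexicographically earlier size-2 subset fails

Answer: 2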